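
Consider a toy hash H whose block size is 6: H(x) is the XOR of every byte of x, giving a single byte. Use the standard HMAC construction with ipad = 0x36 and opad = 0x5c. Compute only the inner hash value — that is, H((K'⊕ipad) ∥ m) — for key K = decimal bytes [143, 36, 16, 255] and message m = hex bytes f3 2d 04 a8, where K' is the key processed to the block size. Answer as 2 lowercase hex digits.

36

Key decimal bytes [143, 36, 16, 255] = 8f 24 10 ff is 4 bytes ≤ B = 6; zero-pad to 6 bytes: K' = 8f 24 10 ff 00 00.
K' ⊕ ipad = b9 12 26 c9 36 36.
Inner input = b9 12 26 c9 36 36 ∥ f3 2d 04 a8.
Inner hash: XOR b9⊕12⊕26⊕c9⊕36⊕36⊕f3⊕2d⊕04⊕a8 = 36.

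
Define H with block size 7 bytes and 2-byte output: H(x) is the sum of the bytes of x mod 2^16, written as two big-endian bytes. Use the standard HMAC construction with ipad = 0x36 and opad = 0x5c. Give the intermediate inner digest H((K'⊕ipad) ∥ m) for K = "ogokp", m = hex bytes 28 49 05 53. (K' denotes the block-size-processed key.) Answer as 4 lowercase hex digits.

02db

Key "ogokp" = 6f 67 6f 6b 70 is 5 bytes ≤ B = 7; zero-pad to 7 bytes: K' = 6f 67 6f 6b 70 00 00.
K' ⊕ ipad = 59 51 59 5d 46 36 36.
Inner input = 59 51 59 5d 46 36 36 ∥ 28 49 05 53.
Inner hash: sum = 89+81+89+93+70+54+54+40+73+5+83 = 731 → 02 db.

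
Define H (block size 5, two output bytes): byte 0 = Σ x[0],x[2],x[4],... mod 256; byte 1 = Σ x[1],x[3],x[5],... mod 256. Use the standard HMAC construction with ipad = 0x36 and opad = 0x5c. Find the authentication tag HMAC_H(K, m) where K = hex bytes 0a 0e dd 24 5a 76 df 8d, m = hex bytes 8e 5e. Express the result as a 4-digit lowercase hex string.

fba5

Key hex bytes 0a 0e dd 24 5a 76 df 8d is 8 bytes > B = 5, so hash it first: H(key) = 20 35, then zero-pad to 5 bytes: K' = 20 35 00 00 00.
K' ⊕ ipad = 16 03 36 36 36.  K' ⊕ opad = 7c 69 5c 5c 5c.
Inner input = (K'⊕ipad) ∥ m = 16 03 36 36 36 ∥ 8e 5e.
Inner hash: even-index sum = 224 mod 256 = 224; odd-index sum = 199 mod 256 = 199 → e0 c7.
Outer input = (K'⊕opad) ∥ inner = 7c 69 5c 5c 5c ∥ e0 c7.
Outer hash (tag): even-index sum = 507 mod 256 = 251; odd-index sum = 421 mod 256 = 165 → fb a5.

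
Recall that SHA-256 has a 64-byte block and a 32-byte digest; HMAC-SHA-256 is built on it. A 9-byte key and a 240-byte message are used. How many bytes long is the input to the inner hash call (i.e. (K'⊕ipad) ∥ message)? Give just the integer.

Key is 9 ≤ 64 bytes, zero-padded: |K'| = 64.
Inner input = (K'⊕ipad) ∥ m → 64 + 240 = 304 bytes.

304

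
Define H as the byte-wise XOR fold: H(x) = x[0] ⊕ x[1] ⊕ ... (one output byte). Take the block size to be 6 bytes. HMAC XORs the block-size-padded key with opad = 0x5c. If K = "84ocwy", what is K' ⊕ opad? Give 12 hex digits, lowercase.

6468333f2b25

Key "84ocwy" = 38 34 6f 63 77 79 is exactly B = 6 bytes: K' = 38 34 6f 63 77 79.
XOR each byte with 0x5c: 38⊕5c=64, 34⊕5c=68, 6f⊕5c=33, 63⊕5c=3f, 77⊕5c=2b, 79⊕5c=25.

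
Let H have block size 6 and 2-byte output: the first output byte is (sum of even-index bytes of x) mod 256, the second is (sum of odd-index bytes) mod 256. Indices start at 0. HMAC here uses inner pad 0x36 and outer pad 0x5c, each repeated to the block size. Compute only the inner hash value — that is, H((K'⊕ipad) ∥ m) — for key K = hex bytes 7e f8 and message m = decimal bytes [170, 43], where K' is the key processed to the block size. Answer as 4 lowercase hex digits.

5e65

Key hex bytes 7e f8 is 2 bytes ≤ B = 6; zero-pad to 6 bytes: K' = 7e f8 00 00 00 00.
K' ⊕ ipad = 48 ce 36 36 36 36.
Inner input = 48 ce 36 36 36 36 ∥ aa 2b.
Inner hash: even-index sum = 350 mod 256 = 94; odd-index sum = 357 mod 256 = 101 → 5e 65.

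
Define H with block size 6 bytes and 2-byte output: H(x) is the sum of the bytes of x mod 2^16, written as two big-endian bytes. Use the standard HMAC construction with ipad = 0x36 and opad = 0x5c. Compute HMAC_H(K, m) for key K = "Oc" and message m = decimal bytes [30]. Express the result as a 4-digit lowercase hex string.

Key "Oc" = 4f 63 is 2 bytes ≤ B = 6; zero-pad to 6 bytes: K' = 4f 63 00 00 00 00.
K' ⊕ ipad = 79 55 36 36 36 36.  K' ⊕ opad = 13 3f 5c 5c 5c 5c.
Inner input = (K'⊕ipad) ∥ m = 79 55 36 36 36 36 ∥ 1e.
Inner hash: sum = 121+85+54+54+54+54+30 = 452 → 01 c4.
Outer input = (K'⊕opad) ∥ inner = 13 3f 5c 5c 5c 5c ∥ 01 c4.
Outer hash (tag): sum = 19+63+92+92+92+92+1+196 = 647 → 02 87.

0287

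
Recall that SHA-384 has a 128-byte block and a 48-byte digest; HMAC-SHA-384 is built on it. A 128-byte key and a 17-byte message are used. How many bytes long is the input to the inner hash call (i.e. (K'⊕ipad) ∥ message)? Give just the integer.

Key is 128 ≤ 128 bytes, zero-padded: |K'| = 128.
Inner input = (K'⊕ipad) ∥ m → 128 + 17 = 145 bytes.

145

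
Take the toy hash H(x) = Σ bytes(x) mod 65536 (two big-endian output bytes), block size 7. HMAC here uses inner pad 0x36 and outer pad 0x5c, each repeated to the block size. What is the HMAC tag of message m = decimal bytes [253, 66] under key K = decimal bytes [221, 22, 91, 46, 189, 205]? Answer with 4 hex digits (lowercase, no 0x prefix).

03a1

Key decimal bytes [221, 22, 91, 46, 189, 205] = dd 16 5b 2e bd cd is 6 bytes ≤ B = 7; zero-pad to 7 bytes: K' = dd 16 5b 2e bd cd 00.
K' ⊕ ipad = eb 20 6d 18 8b fb 36.  K' ⊕ opad = 81 4a 07 72 e1 91 5c.
Inner input = (K'⊕ipad) ∥ m = eb 20 6d 18 8b fb 36 ∥ fd 42.
Inner hash: sum = 235+32+109+24+139+251+54+253+66 = 1163 → 04 8b.
Outer input = (K'⊕opad) ∥ inner = 81 4a 07 72 e1 91 5c ∥ 04 8b.
Outer hash (tag): sum = 129+74+7+114+225+145+92+4+139 = 929 → 03 a1.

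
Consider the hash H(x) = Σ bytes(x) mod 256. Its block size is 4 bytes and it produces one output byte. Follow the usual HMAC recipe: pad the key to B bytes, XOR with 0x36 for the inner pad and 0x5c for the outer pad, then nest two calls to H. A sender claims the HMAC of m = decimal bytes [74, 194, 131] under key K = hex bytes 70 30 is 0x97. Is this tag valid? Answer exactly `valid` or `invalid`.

Key hex bytes 70 30 is 2 bytes ≤ B = 4; zero-pad to 4 bytes: K' = 70 30 00 00.
K' ⊕ ipad = 46 06 36 36; K' ⊕ opad = 2c 6c 5c 5c.
Inner hash: sum = 70+6+54+54+74+194+131 = 583; mod 256 = 71 → 47.
Outer hash (recomputed tag): sum = 44+108+92+92+71 = 407; mod 256 = 151 → 97.
Recomputed tag = 97; claimed = 97 → match.

valid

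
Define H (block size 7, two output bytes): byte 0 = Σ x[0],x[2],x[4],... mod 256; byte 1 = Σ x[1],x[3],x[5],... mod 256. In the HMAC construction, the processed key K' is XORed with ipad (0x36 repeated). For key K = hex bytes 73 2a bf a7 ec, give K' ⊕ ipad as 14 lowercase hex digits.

Key hex bytes 73 2a bf a7 ec is 5 bytes ≤ B = 7; zero-pad to 7 bytes: K' = 73 2a bf a7 ec 00 00.
XOR each byte with 0x36: 73⊕36=45, 2a⊕36=1c, bf⊕36=89, a7⊕36=91, ec⊕36=da, 00⊕36=36, 00⊕36=36.

451c8991da3636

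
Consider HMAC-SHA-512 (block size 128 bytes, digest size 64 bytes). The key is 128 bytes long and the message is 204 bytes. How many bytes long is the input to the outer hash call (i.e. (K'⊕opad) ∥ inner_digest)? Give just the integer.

Key is 128 ≤ 128 bytes, zero-padded: |K'| = 128.
Outer input = (K'⊕opad) ∥ H(inner) → 128 + 64 = 192 bytes.

192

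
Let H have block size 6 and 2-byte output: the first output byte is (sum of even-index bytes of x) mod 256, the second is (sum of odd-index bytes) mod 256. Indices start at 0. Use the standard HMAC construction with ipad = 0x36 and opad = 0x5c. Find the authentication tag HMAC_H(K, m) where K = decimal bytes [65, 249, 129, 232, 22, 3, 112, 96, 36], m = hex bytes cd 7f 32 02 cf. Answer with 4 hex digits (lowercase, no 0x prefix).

Key decimal bytes [65, 249, 129, 232, 22, 3, 112, 96, 36] = 41 f9 81 e8 16 03 70 60 24 is 9 bytes > B = 6, so hash it first: H(key) = 6c 44, then zero-pad to 6 bytes: K' = 6c 44 00 00 00 00.
K' ⊕ ipad = 5a 72 36 36 36 36.  K' ⊕ opad = 30 18 5c 5c 5c 5c.
Inner input = (K'⊕ipad) ∥ m = 5a 72 36 36 36 36 ∥ cd 7f 32 02 cf.
Inner hash: even-index sum = 660 mod 256 = 148; odd-index sum = 351 mod 256 = 95 → 94 5f.
Outer input = (K'⊕opad) ∥ inner = 30 18 5c 5c 5c 5c ∥ 94 5f.
Outer hash (tag): even-index sum = 380 mod 256 = 124; odd-index sum = 303 mod 256 = 47 → 7c 2f.

7c2f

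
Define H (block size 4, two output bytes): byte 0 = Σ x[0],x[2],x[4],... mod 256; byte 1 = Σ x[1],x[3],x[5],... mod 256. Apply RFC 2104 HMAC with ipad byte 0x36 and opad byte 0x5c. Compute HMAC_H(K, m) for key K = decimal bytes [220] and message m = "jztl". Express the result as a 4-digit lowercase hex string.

Key decimal bytes [220] = dc is 1 byte ≤ B = 4; zero-pad to 4 bytes: K' = dc 00 00 00.
K' ⊕ ipad = ea 36 36 36.  K' ⊕ opad = 80 5c 5c 5c.
Inner input = (K'⊕ipad) ∥ m = ea 36 36 36 ∥ 6a 7a 74 6c.
Inner hash: even-index sum = 510 mod 256 = 254; odd-index sum = 338 mod 256 = 82 → fe 52.
Outer input = (K'⊕opad) ∥ inner = 80 5c 5c 5c ∥ fe 52.
Outer hash (tag): even-index sum = 474 mod 256 = 218; odd-index sum = 266 mod 256 = 10 → da 0a.

da0a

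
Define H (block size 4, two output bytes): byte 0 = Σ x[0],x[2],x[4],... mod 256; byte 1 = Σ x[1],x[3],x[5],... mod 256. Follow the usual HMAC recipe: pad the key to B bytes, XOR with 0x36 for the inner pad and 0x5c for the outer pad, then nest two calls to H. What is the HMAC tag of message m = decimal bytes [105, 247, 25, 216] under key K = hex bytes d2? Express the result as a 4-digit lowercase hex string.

Key hex bytes d2 is 1 byte ≤ B = 4; zero-pad to 4 bytes: K' = d2 00 00 00.
K' ⊕ ipad = e4 36 36 36.  K' ⊕ opad = 8e 5c 5c 5c.
Inner input = (K'⊕ipad) ∥ m = e4 36 36 36 ∥ 69 f7 19 d8.
Inner hash: even-index sum = 412 mod 256 = 156; odd-index sum = 571 mod 256 = 59 → 9c 3b.
Outer input = (K'⊕opad) ∥ inner = 8e 5c 5c 5c ∥ 9c 3b.
Outer hash (tag): even-index sum = 390 mod 256 = 134; odd-index sum = 243 mod 256 = 243 → 86 f3.

86f3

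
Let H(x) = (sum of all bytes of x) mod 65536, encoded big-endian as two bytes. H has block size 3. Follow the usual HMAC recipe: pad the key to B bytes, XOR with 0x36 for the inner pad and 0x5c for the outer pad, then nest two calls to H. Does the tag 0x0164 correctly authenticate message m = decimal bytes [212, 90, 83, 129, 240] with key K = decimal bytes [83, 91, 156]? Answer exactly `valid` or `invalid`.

Key decimal bytes [83, 91, 156] = 53 5b 9c is exactly B = 3 bytes: K' = 53 5b 9c.
K' ⊕ ipad = 65 6d aa; K' ⊕ opad = 0f 07 c0.
Inner hash: sum = 101+109+170+212+90+83+129+240 = 1134 → 04 6e.
Outer hash (recomputed tag): sum = 15+7+192+4+110 = 328 → 01 48.
Recomputed tag = 0148; claimed = 0164 → mismatch.

invalid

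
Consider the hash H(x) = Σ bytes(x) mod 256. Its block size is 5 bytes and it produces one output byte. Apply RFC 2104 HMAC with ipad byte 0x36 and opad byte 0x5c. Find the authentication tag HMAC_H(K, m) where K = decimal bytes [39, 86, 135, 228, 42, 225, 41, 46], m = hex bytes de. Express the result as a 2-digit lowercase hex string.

b8

Key decimal bytes [39, 86, 135, 228, 42, 225, 41, 46] = 27 56 87 e4 2a e1 29 2e is 8 bytes > B = 5, so hash it first: H(key) = 4a, then zero-pad to 5 bytes: K' = 4a 00 00 00 00.
K' ⊕ ipad = 7c 36 36 36 36.  K' ⊕ opad = 16 5c 5c 5c 5c.
Inner input = (K'⊕ipad) ∥ m = 7c 36 36 36 36 ∥ de.
Inner hash: sum = 124+54+54+54+54+222 = 562; mod 256 = 50 → 32.
Outer input = (K'⊕opad) ∥ inner = 16 5c 5c 5c 5c ∥ 32.
Outer hash (tag): sum = 22+92+92+92+92+50 = 440; mod 256 = 184 → b8.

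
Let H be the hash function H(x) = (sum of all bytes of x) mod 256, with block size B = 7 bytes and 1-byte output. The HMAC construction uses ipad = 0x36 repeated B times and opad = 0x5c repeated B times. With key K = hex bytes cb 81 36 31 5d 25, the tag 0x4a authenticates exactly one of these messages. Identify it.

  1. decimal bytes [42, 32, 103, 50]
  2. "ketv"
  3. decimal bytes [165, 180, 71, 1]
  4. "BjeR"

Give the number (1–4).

Key hex bytes cb 81 36 31 5d 25 is 6 bytes ≤ B = 7; zero-pad to 7 bytes: K' = cb 81 36 31 5d 25 00.
K' ⊕ ipad = fd b7 00 07 6b 13 36; K' ⊕ opad = 97 dd 6a 6d 01 79 5c.
m1: inner = H(fd b7 00 07 6b 13 36 2a 20 67 32) = 52; tag = H(97 dd 6a 6d 01 79 5c 52) = 73
m2: inner = H(fd b7 00 07 6b 13 36 6b 65 74 76) = 29; tag = H(97 dd 6a 6d 01 79 5c 29) = 4a ← matches
m3: inner = H(fd b7 00 07 6b 13 36 a5 b4 47 01) = 10; tag = H(97 dd 6a 6d 01 79 5c 10) = 31
m4: inner = H(fd b7 00 07 6b 13 36 42 6a 65 52) = d2; tag = H(97 dd 6a 6d 01 79 5c d2) = f3

2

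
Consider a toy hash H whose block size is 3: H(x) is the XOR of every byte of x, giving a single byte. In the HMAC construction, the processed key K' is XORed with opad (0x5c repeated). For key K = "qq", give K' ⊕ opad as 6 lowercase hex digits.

2d2d5c

Key "qq" = 71 71 is 2 bytes ≤ B = 3; zero-pad to 3 bytes: K' = 71 71 00.
XOR each byte with 0x5c: 71⊕5c=2d, 71⊕5c=2d, 00⊕5c=5c.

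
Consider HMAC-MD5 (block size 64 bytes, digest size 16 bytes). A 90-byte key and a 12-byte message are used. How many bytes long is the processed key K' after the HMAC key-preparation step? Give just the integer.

64

Key is 90 > 64 bytes, so it is hashed to 16 bytes then zero-padded to 64: |K'| = 64.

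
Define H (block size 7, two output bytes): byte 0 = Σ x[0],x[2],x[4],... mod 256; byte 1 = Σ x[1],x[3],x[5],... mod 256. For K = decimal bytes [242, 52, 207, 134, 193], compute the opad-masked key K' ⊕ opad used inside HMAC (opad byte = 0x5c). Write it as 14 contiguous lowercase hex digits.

ae6893da9d5c5c

Key decimal bytes [242, 52, 207, 134, 193] = f2 34 cf 86 c1 is 5 bytes ≤ B = 7; zero-pad to 7 bytes: K' = f2 34 cf 86 c1 00 00.
XOR each byte with 0x5c: f2⊕5c=ae, 34⊕5c=68, cf⊕5c=93, 86⊕5c=da, c1⊕5c=9d, 00⊕5c=5c, 00⊕5c=5c.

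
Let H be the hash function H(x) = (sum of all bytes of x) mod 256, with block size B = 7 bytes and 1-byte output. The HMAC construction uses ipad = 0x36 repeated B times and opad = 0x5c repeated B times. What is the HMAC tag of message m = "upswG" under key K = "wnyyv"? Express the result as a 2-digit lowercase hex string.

Key "wnyyv" = 77 6e 79 79 76 is 5 bytes ≤ B = 7; zero-pad to 7 bytes: K' = 77 6e 79 79 76 00 00.
K' ⊕ ipad = 41 58 4f 4f 40 36 36.  K' ⊕ opad = 2b 32 25 25 2a 5c 5c.
Inner input = (K'⊕ipad) ∥ m = 41 58 4f 4f 40 36 36 ∥ 75 70 73 77 47.
Inner hash: sum = 65+88+79+79+64+54+54+117+112+115+119+71 = 1017; mod 256 = 249 → f9.
Outer input = (K'⊕opad) ∥ inner = 2b 32 25 25 2a 5c 5c ∥ f9.
Outer hash (tag): sum = 43+50+37+37+42+92+92+249 = 642; mod 256 = 130 → 82.

82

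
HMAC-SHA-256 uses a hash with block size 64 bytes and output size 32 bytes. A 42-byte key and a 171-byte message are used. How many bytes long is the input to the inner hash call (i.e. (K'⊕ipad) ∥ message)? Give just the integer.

Key is 42 ≤ 64 bytes, zero-padded: |K'| = 64.
Inner input = (K'⊕ipad) ∥ m → 64 + 171 = 235 bytes.

235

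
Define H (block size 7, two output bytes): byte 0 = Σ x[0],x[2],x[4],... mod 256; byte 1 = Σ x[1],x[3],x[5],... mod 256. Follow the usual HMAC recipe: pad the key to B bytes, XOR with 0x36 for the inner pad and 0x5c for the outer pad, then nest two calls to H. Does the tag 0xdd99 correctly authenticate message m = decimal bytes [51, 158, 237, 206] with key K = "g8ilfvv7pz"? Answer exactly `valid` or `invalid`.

Key "g8ilfvv7pz" = 67 38 69 6c 66 76 76 37 70 7a is 10 bytes > B = 7, so hash it first: H(key) = 1c cb, then zero-pad to 7 bytes: K' = 1c cb 00 00 00 00 00.
K' ⊕ ipad = 2a fd 36 36 36 36 36; K' ⊕ opad = 40 97 5c 5c 5c 5c 5c.
Inner hash: even-index sum = 568 mod 256 = 56; odd-index sum = 649 mod 256 = 137 → 38 89.
Outer hash (recomputed tag): even-index sum = 477 mod 256 = 221; odd-index sum = 391 mod 256 = 135 → dd 87.
Recomputed tag = dd87; claimed = dd99 → mismatch.

invalid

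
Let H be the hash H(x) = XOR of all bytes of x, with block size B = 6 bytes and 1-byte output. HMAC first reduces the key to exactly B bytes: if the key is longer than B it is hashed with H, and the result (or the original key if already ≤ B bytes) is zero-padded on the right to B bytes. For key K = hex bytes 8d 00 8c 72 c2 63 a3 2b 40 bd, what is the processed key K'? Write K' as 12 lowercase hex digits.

a70000000000

|K| = 10 > B = 6, so first hash the key.
H(K): XOR 8d⊕00⊕8c⊕72⊕c2⊕63⊕a3⊕2b⊕40⊕bd = a7.
Zero-pad H(K) = a7 to 6 bytes: K' = a7 00 00 00 00 00.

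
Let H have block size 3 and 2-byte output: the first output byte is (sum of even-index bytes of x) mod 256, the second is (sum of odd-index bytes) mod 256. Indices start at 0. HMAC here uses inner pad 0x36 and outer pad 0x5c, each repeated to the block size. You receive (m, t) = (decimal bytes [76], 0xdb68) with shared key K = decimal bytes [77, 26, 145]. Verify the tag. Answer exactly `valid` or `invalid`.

Key decimal bytes [77, 26, 145] = 4d 1a 91 is exactly B = 3 bytes: K' = 4d 1a 91.
K' ⊕ ipad = 7b 2c a7; K' ⊕ opad = 11 46 cd.
Inner hash: even-index sum = 290 mod 256 = 34; odd-index sum = 120 mod 256 = 120 → 22 78.
Outer hash (recomputed tag): even-index sum = 342 mod 256 = 86; odd-index sum = 104 mod 256 = 104 → 56 68.
Recomputed tag = 5668; claimed = db68 → mismatch.

invalid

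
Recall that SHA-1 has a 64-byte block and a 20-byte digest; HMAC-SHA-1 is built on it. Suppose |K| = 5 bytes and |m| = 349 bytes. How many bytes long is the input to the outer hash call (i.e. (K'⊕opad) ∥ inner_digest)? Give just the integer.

Key is 5 ≤ 64 bytes, zero-padded: |K'| = 64.
Outer input = (K'⊕opad) ∥ H(inner) → 64 + 20 = 84 bytes.

84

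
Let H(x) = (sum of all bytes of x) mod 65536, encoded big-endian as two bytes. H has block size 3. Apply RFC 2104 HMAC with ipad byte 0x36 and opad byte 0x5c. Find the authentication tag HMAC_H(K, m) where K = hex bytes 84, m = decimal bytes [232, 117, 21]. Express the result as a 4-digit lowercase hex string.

Key hex bytes 84 is 1 byte ≤ B = 3; zero-pad to 3 bytes: K' = 84 00 00.
K' ⊕ ipad = b2 36 36.  K' ⊕ opad = d8 5c 5c.
Inner input = (K'⊕ipad) ∥ m = b2 36 36 ∥ e8 75 15.
Inner hash: sum = 178+54+54+232+117+21 = 656 → 02 90.
Outer input = (K'⊕opad) ∥ inner = d8 5c 5c ∥ 02 90.
Outer hash (tag): sum = 216+92+92+2+144 = 546 → 02 22.

0222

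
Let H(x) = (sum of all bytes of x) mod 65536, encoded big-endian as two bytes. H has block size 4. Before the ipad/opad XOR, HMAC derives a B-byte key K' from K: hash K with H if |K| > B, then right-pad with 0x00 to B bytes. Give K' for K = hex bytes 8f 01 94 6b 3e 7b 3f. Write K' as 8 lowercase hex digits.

|K| = 7 > B = 4, so first hash the key.
H(K): sum = 143+1+148+107+62+123+63 = 647 → 02 87.
Zero-pad H(K) = 02 87 to 4 bytes: K' = 02 87 00 00.

02870000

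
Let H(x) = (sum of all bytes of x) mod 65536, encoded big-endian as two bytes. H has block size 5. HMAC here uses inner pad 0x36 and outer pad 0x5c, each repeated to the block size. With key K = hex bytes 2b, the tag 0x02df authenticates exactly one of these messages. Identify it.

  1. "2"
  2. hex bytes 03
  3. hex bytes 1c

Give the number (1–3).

Key hex bytes 2b is 1 byte ≤ B = 5; zero-pad to 5 bytes: K' = 2b 00 00 00 00.
K' ⊕ ipad = 1d 36 36 36 36; K' ⊕ opad = 77 5c 5c 5c 5c.
m1: inner = H(1d 36 36 36 36 32) = 01 27; tag = H(77 5c 5c 5c 5c 01 27) = 020f
m2: inner = H(1d 36 36 36 36 03) = 00 f8; tag = H(77 5c 5c 5c 5c 00 f8) = 02df ← matches
m3: inner = H(1d 36 36 36 36 1c) = 01 11; tag = H(77 5c 5c 5c 5c 01 11) = 01f9

2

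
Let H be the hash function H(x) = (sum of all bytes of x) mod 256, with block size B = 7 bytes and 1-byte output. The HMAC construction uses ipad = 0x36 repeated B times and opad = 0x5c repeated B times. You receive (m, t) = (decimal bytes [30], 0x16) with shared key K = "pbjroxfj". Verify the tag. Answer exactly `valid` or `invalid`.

valid

Key "pbjroxfj" = 70 62 6a 72 6f 78 66 6a is 8 bytes > B = 7, so hash it first: H(key) = 65, then zero-pad to 7 bytes: K' = 65 00 00 00 00 00 00.
K' ⊕ ipad = 53 36 36 36 36 36 36; K' ⊕ opad = 39 5c 5c 5c 5c 5c 5c.
Inner hash: sum = 83+54+54+54+54+54+54+30 = 437; mod 256 = 181 → b5.
Outer hash (recomputed tag): sum = 57+92+92+92+92+92+92+181 = 790; mod 256 = 22 → 16.
Recomputed tag = 16; claimed = 16 → match.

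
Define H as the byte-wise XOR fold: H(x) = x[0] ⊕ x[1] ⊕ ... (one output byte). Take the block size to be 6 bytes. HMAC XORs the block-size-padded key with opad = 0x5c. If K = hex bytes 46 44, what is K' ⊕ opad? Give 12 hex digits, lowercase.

1a185c5c5c5c

Key hex bytes 46 44 is 2 bytes ≤ B = 6; zero-pad to 6 bytes: K' = 46 44 00 00 00 00.
XOR each byte with 0x5c: 46⊕5c=1a, 44⊕5c=18, 00⊕5c=5c, 00⊕5c=5c, 00⊕5c=5c, 00⊕5c=5c.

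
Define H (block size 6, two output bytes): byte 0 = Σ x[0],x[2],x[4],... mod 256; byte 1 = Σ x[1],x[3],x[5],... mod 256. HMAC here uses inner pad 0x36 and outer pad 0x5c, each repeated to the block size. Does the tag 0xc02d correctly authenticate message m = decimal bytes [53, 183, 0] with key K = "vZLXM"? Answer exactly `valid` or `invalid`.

Key "vZLXM" = 76 5a 4c 58 4d is 5 bytes ≤ B = 6; zero-pad to 6 bytes: K' = 76 5a 4c 58 4d 00.
K' ⊕ ipad = 40 6c 7a 6e 7b 36; K' ⊕ opad = 2a 06 10 04 11 5c.
Inner hash: even-index sum = 362 mod 256 = 106; odd-index sum = 455 mod 256 = 199 → 6a c7.
Outer hash (recomputed tag): even-index sum = 181 mod 256 = 181; odd-index sum = 301 mod 256 = 45 → b5 2d.
Recomputed tag = b52d; claimed = c02d → mismatch.

invalid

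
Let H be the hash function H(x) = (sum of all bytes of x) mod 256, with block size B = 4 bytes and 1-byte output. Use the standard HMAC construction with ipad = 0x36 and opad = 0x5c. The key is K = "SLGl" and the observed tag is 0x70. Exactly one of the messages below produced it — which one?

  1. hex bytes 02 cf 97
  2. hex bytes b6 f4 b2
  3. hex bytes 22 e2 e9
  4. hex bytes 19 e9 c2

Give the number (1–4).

2

Key "SLGl" = 53 4c 47 6c is exactly B = 4 bytes: K' = 53 4c 47 6c.
K' ⊕ ipad = 65 7a 71 5a; K' ⊕ opad = 0f 10 1b 30.
m1: inner = H(65 7a 71 5a 02 cf 97) = 12; tag = H(0f 10 1b 30 12) = 7c
m2: inner = H(65 7a 71 5a b6 f4 b2) = 06; tag = H(0f 10 1b 30 06) = 70 ← matches
m3: inner = H(65 7a 71 5a 22 e2 e9) = 97; tag = H(0f 10 1b 30 97) = 01
m4: inner = H(65 7a 71 5a 19 e9 c2) = 6e; tag = H(0f 10 1b 30 6e) = d8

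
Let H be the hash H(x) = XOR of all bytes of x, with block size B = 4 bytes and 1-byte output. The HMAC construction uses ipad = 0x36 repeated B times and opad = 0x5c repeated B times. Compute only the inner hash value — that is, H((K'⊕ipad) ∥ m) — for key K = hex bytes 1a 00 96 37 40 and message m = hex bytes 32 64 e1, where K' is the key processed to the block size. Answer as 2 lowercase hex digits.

4c

Key hex bytes 1a 00 96 37 40 is 5 bytes > B = 4, so hash it first: H(key) = fb, then zero-pad to 4 bytes: K' = fb 00 00 00.
K' ⊕ ipad = cd 36 36 36.
Inner input = cd 36 36 36 ∥ 32 64 e1.
Inner hash: XOR cd⊕36⊕36⊕36⊕32⊕64⊕e1 = 4c.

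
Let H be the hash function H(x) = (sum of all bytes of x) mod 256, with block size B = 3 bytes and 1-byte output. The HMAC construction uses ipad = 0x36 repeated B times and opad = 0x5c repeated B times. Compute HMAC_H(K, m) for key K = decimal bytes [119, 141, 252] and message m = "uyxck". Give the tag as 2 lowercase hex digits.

96

Key decimal bytes [119, 141, 252] = 77 8d fc is exactly B = 3 bytes: K' = 77 8d fc.
K' ⊕ ipad = 41 bb ca.  K' ⊕ opad = 2b d1 a0.
Inner input = (K'⊕ipad) ∥ m = 41 bb ca ∥ 75 79 78 63 6b.
Inner hash: sum = 65+187+202+117+121+120+99+107 = 1018; mod 256 = 250 → fa.
Outer input = (K'⊕opad) ∥ inner = 2b d1 a0 ∥ fa.
Outer hash (tag): sum = 43+209+160+250 = 662; mod 256 = 150 → 96.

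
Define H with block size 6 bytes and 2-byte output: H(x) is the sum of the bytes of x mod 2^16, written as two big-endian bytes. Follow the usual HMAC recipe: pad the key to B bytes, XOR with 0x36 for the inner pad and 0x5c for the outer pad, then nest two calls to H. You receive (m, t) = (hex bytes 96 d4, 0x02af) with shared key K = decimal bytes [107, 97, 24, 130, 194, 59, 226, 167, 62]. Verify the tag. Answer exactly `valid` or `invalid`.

invalid

Key decimal bytes [107, 97, 24, 130, 194, 59, 226, 167, 62] = 6b 61 18 82 c2 3b e2 a7 3e is 9 bytes > B = 6, so hash it first: H(key) = 04 2a, then zero-pad to 6 bytes: K' = 04 2a 00 00 00 00.
K' ⊕ ipad = 32 1c 36 36 36 36; K' ⊕ opad = 58 76 5c 5c 5c 5c.
Inner hash: sum = 50+28+54+54+54+54+150+212 = 656 → 02 90.
Outer hash (recomputed tag): sum = 88+118+92+92+92+92+2+144 = 720 → 02 d0.
Recomputed tag = 02d0; claimed = 02af → mismatch.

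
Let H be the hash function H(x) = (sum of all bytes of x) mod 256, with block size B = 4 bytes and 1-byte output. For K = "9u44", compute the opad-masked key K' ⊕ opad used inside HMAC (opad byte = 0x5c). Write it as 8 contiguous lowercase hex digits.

65296868

Key "9u44" = 39 75 34 34 is exactly B = 4 bytes: K' = 39 75 34 34.
XOR each byte with 0x5c: 39⊕5c=65, 75⊕5c=29, 34⊕5c=68, 34⊕5c=68.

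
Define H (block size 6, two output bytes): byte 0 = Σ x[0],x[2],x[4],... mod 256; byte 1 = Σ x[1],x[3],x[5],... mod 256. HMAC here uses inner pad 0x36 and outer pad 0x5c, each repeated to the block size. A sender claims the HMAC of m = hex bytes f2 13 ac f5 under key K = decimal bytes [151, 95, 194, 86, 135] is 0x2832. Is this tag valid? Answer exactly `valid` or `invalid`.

Key decimal bytes [151, 95, 194, 86, 135] = 97 5f c2 56 87 is 5 bytes ≤ B = 6; zero-pad to 6 bytes: K' = 97 5f c2 56 87 00.
K' ⊕ ipad = a1 69 f4 60 b1 36; K' ⊕ opad = cb 03 9e 0a db 5c.
Inner hash: even-index sum = 996 mod 256 = 228; odd-index sum = 519 mod 256 = 7 → e4 07.
Outer hash (recomputed tag): even-index sum = 808 mod 256 = 40; odd-index sum = 112 mod 256 = 112 → 28 70.
Recomputed tag = 2870; claimed = 2832 → mismatch.

invalid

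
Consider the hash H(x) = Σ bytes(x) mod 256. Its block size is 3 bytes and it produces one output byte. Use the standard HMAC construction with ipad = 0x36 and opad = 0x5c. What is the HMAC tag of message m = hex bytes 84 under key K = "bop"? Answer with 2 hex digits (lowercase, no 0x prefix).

14

Key "bop" = 62 6f 70 is exactly B = 3 bytes: K' = 62 6f 70.
K' ⊕ ipad = 54 59 46.  K' ⊕ opad = 3e 33 2c.
Inner input = (K'⊕ipad) ∥ m = 54 59 46 ∥ 84.
Inner hash: sum = 84+89+70+132 = 375; mod 256 = 119 → 77.
Outer input = (K'⊕opad) ∥ inner = 3e 33 2c ∥ 77.
Outer hash (tag): sum = 62+51+44+119 = 276; mod 256 = 20 → 14.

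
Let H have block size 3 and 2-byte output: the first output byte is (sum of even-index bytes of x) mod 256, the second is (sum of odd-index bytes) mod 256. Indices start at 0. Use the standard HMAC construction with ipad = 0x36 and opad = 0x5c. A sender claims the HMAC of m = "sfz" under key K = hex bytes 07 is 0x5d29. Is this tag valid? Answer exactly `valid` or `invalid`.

Key hex bytes 07 is 1 byte ≤ B = 3; zero-pad to 3 bytes: K' = 07 00 00.
K' ⊕ ipad = 31 36 36; K' ⊕ opad = 5b 5c 5c.
Inner hash: even-index sum = 205 mod 256 = 205; odd-index sum = 291 mod 256 = 35 → cd 23.
Outer hash (recomputed tag): even-index sum = 218 mod 256 = 218; odd-index sum = 297 mod 256 = 41 → da 29.
Recomputed tag = da29; claimed = 5d29 → mismatch.

invalid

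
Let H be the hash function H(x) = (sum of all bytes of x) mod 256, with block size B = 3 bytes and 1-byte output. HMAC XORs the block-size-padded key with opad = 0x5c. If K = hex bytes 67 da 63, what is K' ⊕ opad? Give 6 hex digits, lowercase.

Key hex bytes 67 da 63 is exactly B = 3 bytes: K' = 67 da 63.
XOR each byte with 0x5c: 67⊕5c=3b, da⊕5c=86, 63⊕5c=3f.

3b863f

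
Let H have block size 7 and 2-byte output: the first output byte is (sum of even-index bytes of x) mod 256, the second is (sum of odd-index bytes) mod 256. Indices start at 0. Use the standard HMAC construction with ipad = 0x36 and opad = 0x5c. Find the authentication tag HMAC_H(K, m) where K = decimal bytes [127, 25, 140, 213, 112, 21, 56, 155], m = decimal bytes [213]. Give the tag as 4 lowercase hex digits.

Key decimal bytes [127, 25, 140, 213, 112, 21, 56, 155] = 7f 19 8c d5 70 15 38 9b is 8 bytes > B = 7, so hash it first: H(key) = b3 9e, then zero-pad to 7 bytes: K' = b3 9e 00 00 00 00 00.
K' ⊕ ipad = 85 a8 36 36 36 36 36.  K' ⊕ opad = ef c2 5c 5c 5c 5c 5c.
Inner input = (K'⊕ipad) ∥ m = 85 a8 36 36 36 36 36 ∥ d5.
Inner hash: even-index sum = 295 mod 256 = 39; odd-index sum = 489 mod 256 = 233 → 27 e9.
Outer input = (K'⊕opad) ∥ inner = ef c2 5c 5c 5c 5c 5c ∥ 27 e9.
Outer hash (tag): even-index sum = 748 mod 256 = 236; odd-index sum = 417 mod 256 = 161 → ec a1.

eca1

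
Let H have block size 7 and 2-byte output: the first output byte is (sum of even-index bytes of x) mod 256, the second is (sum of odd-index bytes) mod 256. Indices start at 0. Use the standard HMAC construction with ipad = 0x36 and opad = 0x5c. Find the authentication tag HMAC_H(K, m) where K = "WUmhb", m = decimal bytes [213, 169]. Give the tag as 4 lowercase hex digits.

a288

Key "WUmhb" = 57 55 6d 68 62 is 5 bytes ≤ B = 7; zero-pad to 7 bytes: K' = 57 55 6d 68 62 00 00.
K' ⊕ ipad = 61 63 5b 5e 54 36 36.  K' ⊕ opad = 0b 09 31 34 3e 5c 5c.
Inner input = (K'⊕ipad) ∥ m = 61 63 5b 5e 54 36 36 ∥ d5 a9.
Inner hash: even-index sum = 495 mod 256 = 239; odd-index sum = 460 mod 256 = 204 → ef cc.
Outer input = (K'⊕opad) ∥ inner = 0b 09 31 34 3e 5c 5c ∥ ef cc.
Outer hash (tag): even-index sum = 418 mod 256 = 162; odd-index sum = 392 mod 256 = 136 → a2 88.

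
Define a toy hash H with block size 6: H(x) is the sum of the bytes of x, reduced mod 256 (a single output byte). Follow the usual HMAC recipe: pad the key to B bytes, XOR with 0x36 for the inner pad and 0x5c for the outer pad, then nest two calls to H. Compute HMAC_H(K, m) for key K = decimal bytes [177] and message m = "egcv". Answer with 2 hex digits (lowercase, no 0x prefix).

f3

Key decimal bytes [177] = b1 is 1 byte ≤ B = 6; zero-pad to 6 bytes: K' = b1 00 00 00 00 00.
K' ⊕ ipad = 87 36 36 36 36 36.  K' ⊕ opad = ed 5c 5c 5c 5c 5c.
Inner input = (K'⊕ipad) ∥ m = 87 36 36 36 36 36 ∥ 65 67 63 76.
Inner hash: sum = 135+54+54+54+54+54+101+103+99+118 = 826; mod 256 = 58 → 3a.
Outer input = (K'⊕opad) ∥ inner = ed 5c 5c 5c 5c 5c ∥ 3a.
Outer hash (tag): sum = 237+92+92+92+92+92+58 = 755; mod 256 = 243 → f3.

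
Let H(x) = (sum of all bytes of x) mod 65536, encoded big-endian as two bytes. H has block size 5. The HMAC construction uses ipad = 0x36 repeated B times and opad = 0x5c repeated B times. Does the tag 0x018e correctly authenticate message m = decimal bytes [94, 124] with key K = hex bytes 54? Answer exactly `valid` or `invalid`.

valid

Key hex bytes 54 is 1 byte ≤ B = 5; zero-pad to 5 bytes: K' = 54 00 00 00 00.
K' ⊕ ipad = 62 36 36 36 36; K' ⊕ opad = 08 5c 5c 5c 5c.
Inner hash: sum = 98+54+54+54+54+94+124 = 532 → 02 14.
Outer hash (recomputed tag): sum = 8+92+92+92+92+2+20 = 398 → 01 8e.
Recomputed tag = 018e; claimed = 018e → match.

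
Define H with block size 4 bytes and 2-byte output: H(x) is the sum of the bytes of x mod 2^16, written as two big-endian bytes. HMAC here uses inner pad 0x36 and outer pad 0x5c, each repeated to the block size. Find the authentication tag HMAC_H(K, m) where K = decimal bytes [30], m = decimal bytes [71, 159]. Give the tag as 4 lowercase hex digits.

0207

Key decimal bytes [30] = 1e is 1 byte ≤ B = 4; zero-pad to 4 bytes: K' = 1e 00 00 00.
K' ⊕ ipad = 28 36 36 36.  K' ⊕ opad = 42 5c 5c 5c.
Inner input = (K'⊕ipad) ∥ m = 28 36 36 36 ∥ 47 9f.
Inner hash: sum = 40+54+54+54+71+159 = 432 → 01 b0.
Outer input = (K'⊕opad) ∥ inner = 42 5c 5c 5c ∥ 01 b0.
Outer hash (tag): sum = 66+92+92+92+1+176 = 519 → 02 07.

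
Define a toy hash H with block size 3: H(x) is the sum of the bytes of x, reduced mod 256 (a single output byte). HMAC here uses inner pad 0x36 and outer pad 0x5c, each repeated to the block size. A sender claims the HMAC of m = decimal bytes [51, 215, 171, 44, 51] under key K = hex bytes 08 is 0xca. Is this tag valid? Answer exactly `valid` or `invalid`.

valid

Key hex bytes 08 is 1 byte ≤ B = 3; zero-pad to 3 bytes: K' = 08 00 00.
K' ⊕ ipad = 3e 36 36; K' ⊕ opad = 54 5c 5c.
Inner hash: sum = 62+54+54+51+215+171+44+51 = 702; mod 256 = 190 → be.
Outer hash (recomputed tag): sum = 84+92+92+190 = 458; mod 256 = 202 → ca.
Recomputed tag = ca; claimed = ca → match.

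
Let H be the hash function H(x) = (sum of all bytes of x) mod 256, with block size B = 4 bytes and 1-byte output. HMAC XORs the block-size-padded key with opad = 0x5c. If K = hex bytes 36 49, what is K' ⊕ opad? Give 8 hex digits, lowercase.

6a155c5c

Key hex bytes 36 49 is 2 bytes ≤ B = 4; zero-pad to 4 bytes: K' = 36 49 00 00.
XOR each byte with 0x5c: 36⊕5c=6a, 49⊕5c=15, 00⊕5c=5c, 00⊕5c=5c.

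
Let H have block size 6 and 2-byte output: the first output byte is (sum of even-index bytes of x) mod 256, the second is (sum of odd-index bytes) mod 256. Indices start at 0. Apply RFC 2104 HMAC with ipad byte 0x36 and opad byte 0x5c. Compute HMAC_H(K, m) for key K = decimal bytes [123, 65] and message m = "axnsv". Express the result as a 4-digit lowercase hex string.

Key decimal bytes [123, 65] = 7b 41 is 2 bytes ≤ B = 6; zero-pad to 6 bytes: K' = 7b 41 00 00 00 00.
K' ⊕ ipad = 4d 77 36 36 36 36.  K' ⊕ opad = 27 1d 5c 5c 5c 5c.
Inner input = (K'⊕ipad) ∥ m = 4d 77 36 36 36 36 ∥ 61 78 6e 73 76.
Inner hash: even-index sum = 510 mod 256 = 254; odd-index sum = 462 mod 256 = 206 → fe ce.
Outer input = (K'⊕opad) ∥ inner = 27 1d 5c 5c 5c 5c ∥ fe ce.
Outer hash (tag): even-index sum = 477 mod 256 = 221; odd-index sum = 419 mod 256 = 163 → dd a3.

dda3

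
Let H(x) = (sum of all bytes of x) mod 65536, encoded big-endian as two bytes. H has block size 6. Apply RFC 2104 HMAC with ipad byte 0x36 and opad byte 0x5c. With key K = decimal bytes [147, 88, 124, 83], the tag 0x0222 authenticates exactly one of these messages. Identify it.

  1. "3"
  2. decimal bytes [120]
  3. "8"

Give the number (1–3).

3

Key decimal bytes [147, 88, 124, 83] = 93 58 7c 53 is 4 bytes ≤ B = 6; zero-pad to 6 bytes: K' = 93 58 7c 53 00 00.
K' ⊕ ipad = a5 6e 4a 65 36 36; K' ⊕ opad = cf 04 20 0f 5c 5c.
m1: inner = H(a5 6e 4a 65 36 36 33) = 02 61; tag = H(cf 04 20 0f 5c 5c 02 61) = 021d
m2: inner = H(a5 6e 4a 65 36 36 78) = 02 a6; tag = H(cf 04 20 0f 5c 5c 02 a6) = 0262
m3: inner = H(a5 6e 4a 65 36 36 38) = 02 66; tag = H(cf 04 20 0f 5c 5c 02 66) = 0222 ← matches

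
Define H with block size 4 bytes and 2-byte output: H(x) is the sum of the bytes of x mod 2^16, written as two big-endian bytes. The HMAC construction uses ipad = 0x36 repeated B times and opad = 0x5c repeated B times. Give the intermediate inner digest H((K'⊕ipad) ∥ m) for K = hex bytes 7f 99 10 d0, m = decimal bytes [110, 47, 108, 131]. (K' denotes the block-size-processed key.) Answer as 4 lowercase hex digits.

0390

Key hex bytes 7f 99 10 d0 is exactly B = 4 bytes: K' = 7f 99 10 d0.
K' ⊕ ipad = 49 af 26 e6.
Inner input = 49 af 26 e6 ∥ 6e 2f 6c 83.
Inner hash: sum = 73+175+38+230+110+47+108+131 = 912 → 03 90.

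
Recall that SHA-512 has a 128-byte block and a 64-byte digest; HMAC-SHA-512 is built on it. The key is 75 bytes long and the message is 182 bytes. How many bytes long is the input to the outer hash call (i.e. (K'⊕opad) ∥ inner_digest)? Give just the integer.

192

Key is 75 ≤ 128 bytes, zero-padded: |K'| = 128.
Outer input = (K'⊕opad) ∥ H(inner) → 128 + 64 = 192 bytes.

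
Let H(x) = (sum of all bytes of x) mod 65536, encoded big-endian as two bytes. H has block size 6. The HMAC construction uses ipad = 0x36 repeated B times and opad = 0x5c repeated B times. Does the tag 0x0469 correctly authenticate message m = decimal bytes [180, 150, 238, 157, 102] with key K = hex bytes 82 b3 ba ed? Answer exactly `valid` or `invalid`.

Key hex bytes 82 b3 ba ed is 4 bytes ≤ B = 6; zero-pad to 6 bytes: K' = 82 b3 ba ed 00 00.
K' ⊕ ipad = b4 85 8c db 36 36; K' ⊕ opad = de ef e6 b1 5c 5c.
Inner hash: sum = 180+133+140+219+54+54+180+150+238+157+102 = 1607 → 06 47.
Outer hash (recomputed tag): sum = 222+239+230+177+92+92+6+71 = 1129 → 04 69.
Recomputed tag = 0469; claimed = 0469 → match.

valid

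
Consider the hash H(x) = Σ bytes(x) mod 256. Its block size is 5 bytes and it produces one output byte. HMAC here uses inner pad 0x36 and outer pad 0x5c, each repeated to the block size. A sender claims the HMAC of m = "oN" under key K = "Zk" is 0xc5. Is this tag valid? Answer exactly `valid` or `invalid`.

Key "Zk" = 5a 6b is 2 bytes ≤ B = 5; zero-pad to 5 bytes: K' = 5a 6b 00 00 00.
K' ⊕ ipad = 6c 5d 36 36 36; K' ⊕ opad = 06 37 5c 5c 5c.
Inner hash: sum = 108+93+54+54+54+111+78 = 552; mod 256 = 40 → 28.
Outer hash (recomputed tag): sum = 6+55+92+92+92+40 = 377; mod 256 = 121 → 79.
Recomputed tag = 79; claimed = c5 → mismatch.

invalid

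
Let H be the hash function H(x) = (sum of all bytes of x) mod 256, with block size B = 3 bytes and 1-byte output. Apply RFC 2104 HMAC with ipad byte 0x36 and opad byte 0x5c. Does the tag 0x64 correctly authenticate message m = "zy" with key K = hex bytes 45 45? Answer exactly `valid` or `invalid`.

invalid

Key hex bytes 45 45 is 2 bytes ≤ B = 3; zero-pad to 3 bytes: K' = 45 45 00.
K' ⊕ ipad = 73 73 36; K' ⊕ opad = 19 19 5c.
Inner hash: sum = 115+115+54+122+121 = 527; mod 256 = 15 → 0f.
Outer hash (recomputed tag): sum = 25+25+92+15 = 157 → 9d.
Recomputed tag = 9d; claimed = 64 → mismatch.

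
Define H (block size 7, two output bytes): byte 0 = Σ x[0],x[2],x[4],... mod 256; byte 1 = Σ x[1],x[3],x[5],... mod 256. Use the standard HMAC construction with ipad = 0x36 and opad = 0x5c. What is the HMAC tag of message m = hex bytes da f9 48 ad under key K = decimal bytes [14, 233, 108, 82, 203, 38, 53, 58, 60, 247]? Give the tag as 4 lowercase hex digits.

304e

Key decimal bytes [14, 233, 108, 82, 203, 38, 53, 58, 60, 247] = 0e e9 6c 52 cb 26 35 3a 3c f7 is 10 bytes > B = 7, so hash it first: H(key) = b6 92, then zero-pad to 7 bytes: K' = b6 92 00 00 00 00 00.
K' ⊕ ipad = 80 a4 36 36 36 36 36.  K' ⊕ opad = ea ce 5c 5c 5c 5c 5c.
Inner input = (K'⊕ipad) ∥ m = 80 a4 36 36 36 36 36 ∥ da f9 48 ad.
Inner hash: even-index sum = 712 mod 256 = 200; odd-index sum = 562 mod 256 = 50 → c8 32.
Outer input = (K'⊕opad) ∥ inner = ea ce 5c 5c 5c 5c 5c ∥ c8 32.
Outer hash (tag): even-index sum = 560 mod 256 = 48; odd-index sum = 590 mod 256 = 78 → 30 4e.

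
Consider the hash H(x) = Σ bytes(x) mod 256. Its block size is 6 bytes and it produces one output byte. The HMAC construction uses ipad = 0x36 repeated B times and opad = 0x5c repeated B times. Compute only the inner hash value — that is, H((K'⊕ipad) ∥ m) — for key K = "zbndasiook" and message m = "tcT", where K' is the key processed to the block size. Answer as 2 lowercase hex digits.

Key "zbndasiook" = 7a 62 6e 64 61 73 69 6f 6f 6b is 10 bytes > B = 6, so hash it first: H(key) = 34, then zero-pad to 6 bytes: K' = 34 00 00 00 00 00.
K' ⊕ ipad = 02 36 36 36 36 36.
Inner input = 02 36 36 36 36 36 ∥ 74 63 54.
Inner hash: sum = 2+54+54+54+54+54+116+99+84 = 571; mod 256 = 59 → 3b.

3b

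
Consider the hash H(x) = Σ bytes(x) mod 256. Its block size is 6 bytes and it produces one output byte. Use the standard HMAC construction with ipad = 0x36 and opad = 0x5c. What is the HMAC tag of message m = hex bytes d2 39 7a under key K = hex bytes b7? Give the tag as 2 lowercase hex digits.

cb

Key hex bytes b7 is 1 byte ≤ B = 6; zero-pad to 6 bytes: K' = b7 00 00 00 00 00.
K' ⊕ ipad = 81 36 36 36 36 36.  K' ⊕ opad = eb 5c 5c 5c 5c 5c.
Inner input = (K'⊕ipad) ∥ m = 81 36 36 36 36 36 ∥ d2 39 7a.
Inner hash: sum = 129+54+54+54+54+54+210+57+122 = 788; mod 256 = 20 → 14.
Outer input = (K'⊕opad) ∥ inner = eb 5c 5c 5c 5c 5c ∥ 14.
Outer hash (tag): sum = 235+92+92+92+92+92+20 = 715; mod 256 = 203 → cb.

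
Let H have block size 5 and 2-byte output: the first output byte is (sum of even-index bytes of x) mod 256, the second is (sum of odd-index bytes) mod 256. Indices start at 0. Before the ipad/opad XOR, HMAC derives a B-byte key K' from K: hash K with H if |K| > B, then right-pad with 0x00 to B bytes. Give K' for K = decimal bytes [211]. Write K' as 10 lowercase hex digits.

d300000000

Key decimal bytes [211] = d3 is 1 byte ≤ B = 5; zero-pad to 5 bytes: K' = d3 00 00 00 00.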